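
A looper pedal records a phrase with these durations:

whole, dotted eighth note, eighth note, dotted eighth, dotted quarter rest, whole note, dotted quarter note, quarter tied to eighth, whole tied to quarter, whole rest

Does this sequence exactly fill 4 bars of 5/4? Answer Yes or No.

No

One bar of 5/4 = 20 sixteenth notes, so 4 bars = 80.
Working in sixteenth notes: whole = 16; dotted eighth note = 3; eighth note = 2; dotted eighth = 3; dotted quarter rest = 6; whole note = 16; dotted quarter note = 6; quarter tied to eighth (quarter + eighth) = 6; whole tied to quarter (whole + quarter) = 20; whole rest = 16.
Altogether 16 + 3 + 2 + 3 + 6 + 16 + 6 + 6 + 20 + 16 = 94.
94 exceeds 80, so the answer is No.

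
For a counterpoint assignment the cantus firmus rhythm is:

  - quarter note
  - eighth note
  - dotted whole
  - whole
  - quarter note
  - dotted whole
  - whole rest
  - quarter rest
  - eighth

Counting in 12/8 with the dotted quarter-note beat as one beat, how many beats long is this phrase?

One dotted quarter-note beat = 3 eighth notes.
Convert each value to eighth notes: quarter note = 2; eighth note = 1; dotted whole = 12; whole = 8; quarter note = 2; dotted whole = 12; whole rest = 8; quarter rest = 2; eighth = 1.
Adding: 2 + 1 + 12 + 8 + 2 + 12 + 8 + 2 + 1 = 48.
48 ÷ 3 = 16 beats.

16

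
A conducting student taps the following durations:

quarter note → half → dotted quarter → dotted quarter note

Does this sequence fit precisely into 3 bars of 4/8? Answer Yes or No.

Yes

One bar of 4/8 = 4 eighth notes, so 3 bars = 12.
Each duration in eighth notes: quarter note = 2; half = 4; dotted quarter = 3; dotted quarter note = 3.
Sum: 2 + 4 + 3 + 3 = 12.
12 equals 12, so the answer is Yes.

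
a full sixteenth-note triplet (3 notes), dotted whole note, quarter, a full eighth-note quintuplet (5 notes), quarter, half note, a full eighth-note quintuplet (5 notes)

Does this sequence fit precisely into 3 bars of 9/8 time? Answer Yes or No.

No

One bar of 9/8 = 9 eighth notes, so 3 bars = 27.
Express everything in eighth notes: a full sixteenth-note triplet (3 notes) (three triplet sixteenths span one eighth) = 1; dotted whole note = 12; quarter = 2; a full eighth-note quintuplet (5 notes) (five quintuplet eighths span one half) = 4; quarter = 2; half note = 4; a full eighth-note quintuplet (5 notes) (five quintuplet eighths span one half) = 4.
Altogether 1 + 12 + 2 + 4 + 2 + 4 + 4 = 29.
29 exceeds 27, so the answer is No.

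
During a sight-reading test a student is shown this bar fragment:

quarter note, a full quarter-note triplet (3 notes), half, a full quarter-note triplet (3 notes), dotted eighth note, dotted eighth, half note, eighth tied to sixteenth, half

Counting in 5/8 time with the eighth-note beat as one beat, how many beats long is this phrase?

One eighth-note beat = 2 sixteenth notes.
In sixteenth notes: quarter note = 4; a full quarter-note triplet (3 notes) (three triplet quarters span one half) = 8; half = 8; a full quarter-note triplet (3 notes) (three triplet quarters span one half) = 8; dotted eighth note = 3; dotted eighth = 3; half note = 8; eighth tied to sixteenth (eighth + sixteenth) = 3; half = 8.
Altogether 4 + 8 + 8 + 8 + 3 + 3 + 8 + 3 + 8 = 53.
53 ÷ 2 = 26.5 beats.

26.5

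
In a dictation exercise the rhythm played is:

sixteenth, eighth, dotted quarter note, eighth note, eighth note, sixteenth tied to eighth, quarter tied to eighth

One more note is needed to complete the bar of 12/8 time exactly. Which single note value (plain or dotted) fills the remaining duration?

eighth note

The bar of 12/8 = 24 sixteenth notes.
Convert each value to sixteenth notes: sixteenth = 1; eighth = 2; dotted quarter note = 6; eighth note = 2; eighth note = 2; sixteenth tied to eighth (sixteenth + eighth) = 3; quarter tied to eighth (quarter + eighth) = 6.
Altogether 1 + 2 + 6 + 2 + 2 + 3 + 6 = 22.
Remaining: 24 − 22 = 2 sixteenth notes, which is a eighth note.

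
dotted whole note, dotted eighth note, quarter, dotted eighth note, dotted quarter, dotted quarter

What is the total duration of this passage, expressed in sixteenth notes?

In sixteenth notes: dotted whole note = 24; dotted eighth note = 3; quarter = 4; dotted eighth note = 3; dotted quarter = 6; dotted quarter = 6.
Altogether 24 + 3 + 4 + 3 + 6 + 6 = 46 sixteenth notes.

46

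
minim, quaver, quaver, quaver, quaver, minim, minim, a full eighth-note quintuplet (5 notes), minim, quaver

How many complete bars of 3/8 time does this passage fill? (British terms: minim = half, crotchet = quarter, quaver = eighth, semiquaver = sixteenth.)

8

One bar of 3/8 = 3 eighth notes.
Convert each value to eighth notes: minim = 4; quaver = 1; quaver = 1; quaver = 1; quaver = 1; minim = 4; minim = 4; a full eighth-note quintuplet (5 notes) (five quintuplet eighths span one half) = 4; minim = 4; quaver = 1.
Total: 4 + 1 + 1 + 1 + 1 + 4 + 4 + 4 + 4 + 1 = 25.
25 ÷ 3 = 8 complete bars with 1 left over.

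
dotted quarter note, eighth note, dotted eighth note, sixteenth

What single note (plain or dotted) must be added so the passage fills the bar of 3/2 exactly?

dotted half note

The bar of 3/2 = 24 sixteenth notes.
In sixteenth notes: dotted quarter note = 6; eighth note = 2; dotted eighth note = 3; sixteenth = 1.
Sum: 6 + 2 + 3 + 1 = 12.
Remaining: 24 − 12 = 12 sixteenth notes, which is a dotted half note.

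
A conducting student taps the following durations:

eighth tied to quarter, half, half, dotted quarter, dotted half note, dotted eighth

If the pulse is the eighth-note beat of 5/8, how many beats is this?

21.5

One eighth-note beat = 2 sixteenth notes.
Convert each value to sixteenth notes: eighth tied to quarter (eighth + quarter) = 6; half = 8; half = 8; dotted quarter = 6; dotted half note = 12; dotted eighth = 3.
Adding: 6 + 8 + 8 + 6 + 12 + 3 = 43.
43 ÷ 2 = 21.5 beats.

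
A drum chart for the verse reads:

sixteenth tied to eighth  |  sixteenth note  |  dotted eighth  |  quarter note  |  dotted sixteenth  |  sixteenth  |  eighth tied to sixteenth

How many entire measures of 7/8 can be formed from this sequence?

1

One bar of 7/8 = 28 thirty-second notes.
Working in thirty-second notes: sixteenth tied to eighth (sixteenth + eighth) = 6; sixteenth note = 2; dotted eighth = 6; quarter note = 8; dotted sixteenth = 3; sixteenth = 2; eighth tied to sixteenth (eighth + sixteenth) = 6.
Total: 6 + 2 + 6 + 8 + 3 + 2 + 6 = 33.
33 ÷ 28 = 1 complete bar with 5 left over.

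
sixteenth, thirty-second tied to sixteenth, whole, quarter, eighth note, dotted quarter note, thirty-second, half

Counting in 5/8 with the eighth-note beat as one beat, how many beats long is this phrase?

19.5

One eighth-note beat = 4 thirty-second notes.
Working in thirty-second notes: sixteenth = 2; thirty-second tied to sixteenth (thirty-second + sixteenth) = 3; whole = 32; quarter = 8; eighth note = 4; dotted quarter note = 12; thirty-second = 1; half = 16.
Total: 2 + 3 + 32 + 8 + 4 + 12 + 1 + 16 = 78.
78 ÷ 4 = 19.5 beats.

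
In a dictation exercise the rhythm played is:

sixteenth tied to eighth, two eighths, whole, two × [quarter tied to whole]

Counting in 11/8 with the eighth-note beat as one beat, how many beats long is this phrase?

One eighth-note beat = 2 sixteenth notes.
Express everything in sixteenth notes: sixteenth tied to eighth (sixteenth + eighth) = 3; eighth = 2; eighth = 2; whole = 16; quarter tied to whole (quarter + whole) = 20; quarter tied to whole (quarter + whole) = 20.
Sum: 3 + 2 + 2 + 16 + 20 + 20 = 63.
63 ÷ 2 = 31.5 beats.

31.5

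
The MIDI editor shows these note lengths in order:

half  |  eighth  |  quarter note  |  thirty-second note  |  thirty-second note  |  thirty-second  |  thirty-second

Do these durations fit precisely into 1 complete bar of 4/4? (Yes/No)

Yes

One bar of 4/4 = 32 thirty-second notes.
In thirty-second notes: half = 16; eighth = 4; quarter note = 8; thirty-second note = 1; thirty-second note = 1; thirty-second = 1; thirty-second = 1.
Sum: 16 + 4 + 8 + 1 + 1 + 1 + 1 = 32.
32 equals 32, so the answer is Yes.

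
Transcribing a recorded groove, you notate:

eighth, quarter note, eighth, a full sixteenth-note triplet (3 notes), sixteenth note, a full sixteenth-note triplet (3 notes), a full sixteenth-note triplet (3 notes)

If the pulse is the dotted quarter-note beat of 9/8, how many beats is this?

2.5

One dotted quarter-note beat = 6 sixteenth notes.
Each duration in sixteenth notes: eighth = 2; quarter note = 4; eighth = 2; a full sixteenth-note triplet (3 notes) (three triplet sixteenths span one eighth) = 2; sixteenth note = 1; a full sixteenth-note triplet (3 notes) (three triplet sixteenths span one eighth) = 2; a full sixteenth-note triplet (3 notes) (three triplet sixteenths span one eighth) = 2.
Total: 2 + 4 + 2 + 2 + 1 + 2 + 2 = 15.
15 ÷ 6 = 2.5 beats.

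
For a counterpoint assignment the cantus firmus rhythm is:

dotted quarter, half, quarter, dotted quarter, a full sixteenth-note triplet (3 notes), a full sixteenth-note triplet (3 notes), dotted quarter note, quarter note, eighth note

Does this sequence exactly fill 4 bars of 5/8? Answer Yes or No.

Yes

One bar of 5/8 = 5 eighth notes, so 4 bars = 20.
In eighth notes: dotted quarter = 3; half = 4; quarter = 2; dotted quarter = 3; a full sixteenth-note triplet (3 notes) (three triplet sixteenths span one eighth) = 1; a full sixteenth-note triplet (3 notes) (three triplet sixteenths span one eighth) = 1; dotted quarter note = 3; quarter note = 2; eighth note = 1.
Sum: 3 + 4 + 2 + 3 + 1 + 1 + 3 + 2 + 1 = 20.
20 equals 20, so the answer is Yes.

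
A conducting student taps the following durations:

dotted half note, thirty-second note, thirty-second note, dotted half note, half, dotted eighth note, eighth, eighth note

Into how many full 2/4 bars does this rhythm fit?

One bar of 2/4 = 16 thirty-second notes.
Each duration in thirty-second notes: dotted half note = 24; thirty-second note = 1; thirty-second note = 1; dotted half note = 24; half = 16; dotted eighth note = 6; eighth = 4; eighth note = 4.
Sum: 24 + 1 + 1 + 24 + 16 + 6 + 4 + 4 = 80.
80 ÷ 16 = 5 complete bars with 0 left over.

5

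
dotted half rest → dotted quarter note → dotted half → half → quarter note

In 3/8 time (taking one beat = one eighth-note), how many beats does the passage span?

21

One eighth-note beat = 2 sixteenth notes.
Express everything in sixteenth notes: dotted half rest = 12; dotted quarter note = 6; dotted half = 12; half = 8; quarter note = 4.
Adding: 12 + 6 + 12 + 8 + 4 = 42.
42 ÷ 2 = 21 beats.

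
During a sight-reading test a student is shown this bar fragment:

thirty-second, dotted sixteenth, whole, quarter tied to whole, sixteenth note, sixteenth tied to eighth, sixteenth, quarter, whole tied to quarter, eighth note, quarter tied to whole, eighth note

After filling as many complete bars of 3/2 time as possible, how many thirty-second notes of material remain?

38

One bar of 3/2 = 48 thirty-second notes.
Each duration in thirty-second notes: thirty-second = 1; dotted sixteenth = 3; whole = 32; quarter tied to whole (quarter + whole) = 40; sixteenth note = 2; sixteenth tied to eighth (sixteenth + eighth) = 6; sixteenth = 2; quarter = 8; whole tied to quarter (whole + quarter) = 40; eighth note = 4; quarter tied to whole (quarter + whole) = 40; eighth note = 4.
Sum: 1 + 3 + 32 + 40 + 2 + 6 + 2 + 8 + 40 + 4 + 40 + 4 = 182.
182 ÷ 48 = 3 complete bars with 38 thirty-second notes remaining.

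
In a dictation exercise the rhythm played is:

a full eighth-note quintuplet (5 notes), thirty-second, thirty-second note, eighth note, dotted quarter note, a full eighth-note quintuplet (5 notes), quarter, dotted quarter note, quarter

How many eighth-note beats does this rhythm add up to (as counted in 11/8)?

19.5

One eighth-note beat = 4 thirty-second notes.
Express everything in thirty-second notes: a full eighth-note quintuplet (5 notes) (five quintuplet eighths span one half) = 16; thirty-second = 1; thirty-second note = 1; eighth note = 4; dotted quarter note = 12; a full eighth-note quintuplet (5 notes) (five quintuplet eighths span one half) = 16; quarter = 8; dotted quarter note = 12; quarter = 8.
Adding: 16 + 1 + 1 + 4 + 12 + 16 + 8 + 12 + 8 = 78.
78 ÷ 4 = 19.5 beats.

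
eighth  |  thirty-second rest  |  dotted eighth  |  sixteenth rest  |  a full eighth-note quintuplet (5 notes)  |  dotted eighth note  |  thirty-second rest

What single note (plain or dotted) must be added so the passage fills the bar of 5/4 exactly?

The bar of 5/4 = 40 thirty-second notes.
Express everything in thirty-second notes: eighth = 4; thirty-second rest = 1; dotted eighth = 6; sixteenth rest = 2; a full eighth-note quintuplet (5 notes) (five quintuplet eighths span one half) = 16; dotted eighth note = 6; thirty-second rest = 1.
Sum: 4 + 1 + 6 + 2 + 16 + 6 + 1 = 36.
Remaining: 40 − 36 = 4 thirty-second notes, which is a eighth note.

eighth note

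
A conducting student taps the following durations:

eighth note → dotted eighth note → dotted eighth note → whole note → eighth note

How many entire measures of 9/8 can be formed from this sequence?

1

One bar of 9/8 = 18 sixteenth notes.
Convert each value to sixteenth notes: eighth note = 2; dotted eighth note = 3; dotted eighth note = 3; whole note = 16; eighth note = 2.
Adding: 2 + 3 + 3 + 16 + 2 = 26.
26 ÷ 18 = 1 complete bar with 8 left over.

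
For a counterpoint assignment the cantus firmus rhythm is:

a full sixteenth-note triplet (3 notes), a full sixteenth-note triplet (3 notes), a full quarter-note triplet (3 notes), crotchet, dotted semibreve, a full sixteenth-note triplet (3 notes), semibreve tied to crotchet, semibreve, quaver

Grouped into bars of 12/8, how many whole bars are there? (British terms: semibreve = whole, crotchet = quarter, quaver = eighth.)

3

One bar of 12/8 = 12 eighth notes.
Express everything in eighth notes: a full sixteenth-note triplet (3 notes) (three triplet sixteenths span one eighth) = 1; a full sixteenth-note triplet (3 notes) (three triplet sixteenths span one eighth) = 1; a full quarter-note triplet (3 notes) (three triplet quarters span one half) = 4; crotchet = 2; dotted semibreve = 12; a full sixteenth-note triplet (3 notes) (three triplet sixteenths span one eighth) = 1; semibreve tied to crotchet (semibreve + crotchet) = 10; semibreve = 8; quaver = 1.
Altogether 1 + 1 + 4 + 2 + 12 + 1 + 10 + 8 + 1 = 40.
40 ÷ 12 = 3 complete bars with 4 left over.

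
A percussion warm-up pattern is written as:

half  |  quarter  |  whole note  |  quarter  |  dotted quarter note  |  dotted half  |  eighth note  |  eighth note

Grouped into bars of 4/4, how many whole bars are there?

3

One bar of 4/4 = 8 eighth notes.
In eighth notes: half = 4; quarter = 2; whole note = 8; quarter = 2; dotted quarter note = 3; dotted half = 6; eighth note = 1; eighth note = 1.
Adding: 4 + 2 + 8 + 2 + 3 + 6 + 1 + 1 = 27.
27 ÷ 8 = 3 complete bars with 3 left over.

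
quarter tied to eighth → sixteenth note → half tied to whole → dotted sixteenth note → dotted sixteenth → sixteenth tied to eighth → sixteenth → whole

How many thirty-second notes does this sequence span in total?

Working in thirty-second notes: quarter tied to eighth (quarter + eighth) = 12; sixteenth note = 2; half tied to whole (half + whole) = 48; dotted sixteenth note = 3; dotted sixteenth = 3; sixteenth tied to eighth (sixteenth + eighth) = 6; sixteenth = 2; whole = 32.
Sum: 12 + 2 + 48 + 3 + 3 + 6 + 2 + 32 = 108 thirty-second notes.

108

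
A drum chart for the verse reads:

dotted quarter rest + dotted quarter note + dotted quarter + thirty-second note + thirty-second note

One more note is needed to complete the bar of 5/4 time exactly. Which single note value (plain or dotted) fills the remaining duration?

sixteenth note

The bar of 5/4 = 40 thirty-second notes.
Working in thirty-second notes: dotted quarter rest = 12; dotted quarter note = 12; dotted quarter = 12; thirty-second note = 1; thirty-second note = 1.
Sum: 12 + 12 + 12 + 1 + 1 = 38.
Remaining: 40 − 38 = 2 thirty-second notes, which is a sixteenth note.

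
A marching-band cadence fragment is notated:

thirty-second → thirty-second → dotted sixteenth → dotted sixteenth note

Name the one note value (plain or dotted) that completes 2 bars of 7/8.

2 bars of 7/8 = 56 thirty-second notes.
In thirty-second notes: thirty-second = 1; thirty-second = 1; dotted sixteenth = 3; dotted sixteenth note = 3.
Total: 1 + 1 + 3 + 3 = 8.
Remaining: 56 − 8 = 48 thirty-second notes, which is a dotted whole note.

dotted whole note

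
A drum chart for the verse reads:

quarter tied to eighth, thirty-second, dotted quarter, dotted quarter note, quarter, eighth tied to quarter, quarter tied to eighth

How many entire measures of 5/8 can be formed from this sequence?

3

One bar of 5/8 = 20 thirty-second notes.
In thirty-second notes: quarter tied to eighth (quarter + eighth) = 12; thirty-second = 1; dotted quarter = 12; dotted quarter note = 12; quarter = 8; eighth tied to quarter (eighth + quarter) = 12; quarter tied to eighth (quarter + eighth) = 12.
Altogether 12 + 1 + 12 + 12 + 8 + 12 + 12 = 69.
69 ÷ 20 = 3 complete bars with 9 left over.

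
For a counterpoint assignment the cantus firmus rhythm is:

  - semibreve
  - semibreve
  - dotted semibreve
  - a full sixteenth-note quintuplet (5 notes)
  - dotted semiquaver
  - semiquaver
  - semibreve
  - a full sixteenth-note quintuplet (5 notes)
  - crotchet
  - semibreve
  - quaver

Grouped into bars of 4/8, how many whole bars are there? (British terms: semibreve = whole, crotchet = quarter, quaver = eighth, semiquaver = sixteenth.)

One bar of 4/8 = 16 thirty-second notes.
Working in thirty-second notes: semibreve = 32; semibreve = 32; dotted semibreve = 48; a full sixteenth-note quintuplet (5 notes) (five quintuplet sixteenths span one quarter) = 8; dotted semiquaver = 3; semiquaver = 2; semibreve = 32; a full sixteenth-note quintuplet (5 notes) (five quintuplet sixteenths span one quarter) = 8; crotchet = 8; semibreve = 32; quaver = 4.
Adding: 32 + 32 + 48 + 8 + 3 + 2 + 32 + 8 + 8 + 32 + 4 = 209.
209 ÷ 16 = 13 complete bars with 1 left over.

13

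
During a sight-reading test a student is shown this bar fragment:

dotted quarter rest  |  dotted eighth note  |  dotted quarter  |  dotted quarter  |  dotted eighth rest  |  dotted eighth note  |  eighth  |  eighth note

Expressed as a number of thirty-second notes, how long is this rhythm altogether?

Convert each value to thirty-second notes: dotted quarter rest = 12; dotted eighth note = 6; dotted quarter = 12; dotted quarter = 12; dotted eighth rest = 6; dotted eighth note = 6; eighth = 4; eighth note = 4.
Adding: 12 + 6 + 12 + 12 + 6 + 6 + 4 + 4 = 62 thirty-second notes.

62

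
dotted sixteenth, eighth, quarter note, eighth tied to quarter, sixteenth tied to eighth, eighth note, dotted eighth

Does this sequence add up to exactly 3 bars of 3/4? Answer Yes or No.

One bar of 3/4 = 24 thirty-second notes, so 3 bars = 72.
Working in thirty-second notes: dotted sixteenth = 3; eighth = 4; quarter note = 8; eighth tied to quarter (eighth + quarter) = 12; sixteenth tied to eighth (sixteenth + eighth) = 6; eighth note = 4; dotted eighth = 6.
Sum: 3 + 4 + 8 + 12 + 6 + 4 + 6 = 43.
43 falls short of 72, so the answer is No.

No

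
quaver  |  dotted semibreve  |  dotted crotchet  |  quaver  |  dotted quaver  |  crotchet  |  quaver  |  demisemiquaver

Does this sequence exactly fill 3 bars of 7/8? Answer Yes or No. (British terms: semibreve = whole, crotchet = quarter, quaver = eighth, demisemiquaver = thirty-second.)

One bar of 7/8 = 28 thirty-second notes, so 3 bars = 84.
Convert each value to thirty-second notes: quaver = 4; dotted semibreve = 48; dotted crotchet = 12; quaver = 4; dotted quaver = 6; crotchet = 8; quaver = 4; demisemiquaver = 1.
Sum: 4 + 48 + 12 + 4 + 6 + 8 + 4 + 1 = 87.
87 exceeds 84, so the answer is No.

No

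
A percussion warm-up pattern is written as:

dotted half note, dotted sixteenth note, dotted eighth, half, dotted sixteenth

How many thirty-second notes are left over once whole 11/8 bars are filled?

8

One bar of 11/8 = 44 thirty-second notes.
Each duration in thirty-second notes: dotted half note = 24; dotted sixteenth note = 3; dotted eighth = 6; half = 16; dotted sixteenth = 3.
Altogether 24 + 3 + 6 + 16 + 3 = 52.
52 ÷ 44 = 1 complete bar with 8 thirty-second notes remaining.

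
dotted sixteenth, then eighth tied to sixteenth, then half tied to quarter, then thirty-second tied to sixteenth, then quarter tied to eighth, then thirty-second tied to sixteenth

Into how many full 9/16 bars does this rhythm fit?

2

One bar of 9/16 = 18 thirty-second notes.
Express everything in thirty-second notes: dotted sixteenth = 3; eighth tied to sixteenth (eighth + sixteenth) = 6; half tied to quarter (half + quarter) = 24; thirty-second tied to sixteenth (thirty-second + sixteenth) = 3; quarter tied to eighth (quarter + eighth) = 12; thirty-second tied to sixteenth (thirty-second + sixteenth) = 3.
Altogether 3 + 6 + 24 + 3 + 12 + 3 = 51.
51 ÷ 18 = 2 complete bars with 15 left over.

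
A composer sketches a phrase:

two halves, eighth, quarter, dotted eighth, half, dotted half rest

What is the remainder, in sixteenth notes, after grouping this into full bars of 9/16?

One bar of 9/16 = 9 sixteenth notes.
Each duration in sixteenth notes: half = 8; half = 8; eighth = 2; quarter = 4; dotted eighth = 3; half = 8; dotted half rest = 12.
Altogether 8 + 8 + 2 + 4 + 3 + 8 + 12 = 45.
45 ÷ 9 = 5 complete bars with 0 sixteenth notes remaining.

0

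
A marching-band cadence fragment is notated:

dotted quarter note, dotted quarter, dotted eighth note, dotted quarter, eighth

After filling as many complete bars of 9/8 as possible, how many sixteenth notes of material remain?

5

One bar of 9/8 = 18 sixteenth notes.
Convert each value to sixteenth notes: dotted quarter note = 6; dotted quarter = 6; dotted eighth note = 3; dotted quarter = 6; eighth = 2.
Altogether 6 + 6 + 3 + 6 + 2 = 23.
23 ÷ 18 = 1 complete bar with 5 sixteenth notes remaining.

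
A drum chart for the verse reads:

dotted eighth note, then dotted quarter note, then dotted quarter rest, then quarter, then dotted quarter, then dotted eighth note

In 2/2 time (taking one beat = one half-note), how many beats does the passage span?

3.5

One half-note beat = 8 sixteenth notes.
Express everything in sixteenth notes: dotted eighth note = 3; dotted quarter note = 6; dotted quarter rest = 6; quarter = 4; dotted quarter = 6; dotted eighth note = 3.
Sum: 3 + 6 + 6 + 4 + 6 + 3 = 28.
28 ÷ 8 = 3.5 beats.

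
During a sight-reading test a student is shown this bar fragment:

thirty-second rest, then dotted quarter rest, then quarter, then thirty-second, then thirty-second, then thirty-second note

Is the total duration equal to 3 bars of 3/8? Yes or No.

One bar of 3/8 = 12 thirty-second notes, so 3 bars = 36.
Each duration in thirty-second notes: thirty-second rest = 1; dotted quarter rest = 12; quarter = 8; thirty-second = 1; thirty-second = 1; thirty-second note = 1.
Sum: 1 + 12 + 8 + 1 + 1 + 1 = 24.
24 falls short of 36, so the answer is No.

No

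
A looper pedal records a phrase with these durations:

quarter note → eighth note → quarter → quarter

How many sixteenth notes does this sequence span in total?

Working in sixteenth notes: quarter note = 4; eighth note = 2; quarter = 4; quarter = 4.
Sum: 4 + 2 + 4 + 4 = 14 sixteenth notes.

14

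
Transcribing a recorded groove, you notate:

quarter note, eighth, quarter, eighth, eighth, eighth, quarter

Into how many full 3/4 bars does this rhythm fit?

1

One bar of 3/4 = 6 eighth notes.
Express everything in eighth notes: quarter note = 2; eighth = 1; quarter = 2; eighth = 1; eighth = 1; eighth = 1; quarter = 2.
Total: 2 + 1 + 2 + 1 + 1 + 1 + 2 = 10.
10 ÷ 6 = 1 complete bar with 4 left over.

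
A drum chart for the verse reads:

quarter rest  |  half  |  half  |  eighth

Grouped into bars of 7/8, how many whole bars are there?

One bar of 7/8 = 7 eighth notes.
Convert each value to eighth notes: quarter rest = 2; half = 4; half = 4; eighth = 1.
Altogether 2 + 4 + 4 + 1 = 11.
11 ÷ 7 = 1 complete bar with 4 left over.

1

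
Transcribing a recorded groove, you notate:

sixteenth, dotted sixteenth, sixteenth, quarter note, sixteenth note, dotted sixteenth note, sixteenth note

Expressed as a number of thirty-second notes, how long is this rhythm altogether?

22

Each duration in thirty-second notes: sixteenth = 2; dotted sixteenth = 3; sixteenth = 2; quarter note = 8; sixteenth note = 2; dotted sixteenth note = 3; sixteenth note = 2.
Adding: 2 + 3 + 2 + 8 + 2 + 3 + 2 = 22 thirty-second notes.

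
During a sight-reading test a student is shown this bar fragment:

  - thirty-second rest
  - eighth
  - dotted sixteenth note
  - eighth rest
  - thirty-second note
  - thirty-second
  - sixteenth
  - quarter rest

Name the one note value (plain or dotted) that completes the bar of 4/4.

The bar of 4/4 = 32 thirty-second notes.
Working in thirty-second notes: thirty-second rest = 1; eighth = 4; dotted sixteenth note = 3; eighth rest = 4; thirty-second note = 1; thirty-second = 1; sixteenth = 2; quarter rest = 8.
Adding: 1 + 4 + 3 + 4 + 1 + 1 + 2 + 8 = 24.
Remaining: 32 − 24 = 8 thirty-second notes, which is a quarter note.

quarter note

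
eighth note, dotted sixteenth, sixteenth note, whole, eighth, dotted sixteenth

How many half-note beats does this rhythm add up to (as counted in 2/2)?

One half-note beat = 16 thirty-second notes.
Express everything in thirty-second notes: eighth note = 4; dotted sixteenth = 3; sixteenth note = 2; whole = 32; eighth = 4; dotted sixteenth = 3.
Adding: 4 + 3 + 2 + 32 + 4 + 3 = 48.
48 ÷ 16 = 3 beats.

3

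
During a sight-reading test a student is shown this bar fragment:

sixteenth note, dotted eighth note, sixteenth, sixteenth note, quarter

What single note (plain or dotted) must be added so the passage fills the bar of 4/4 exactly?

The bar of 4/4 = 16 sixteenth notes.
Each duration in sixteenth notes: sixteenth note = 1; dotted eighth note = 3; sixteenth = 1; sixteenth note = 1; quarter = 4.
Total: 1 + 3 + 1 + 1 + 4 = 10.
Remaining: 16 − 10 = 6 sixteenth notes, which is a dotted quarter note.

dotted quarter note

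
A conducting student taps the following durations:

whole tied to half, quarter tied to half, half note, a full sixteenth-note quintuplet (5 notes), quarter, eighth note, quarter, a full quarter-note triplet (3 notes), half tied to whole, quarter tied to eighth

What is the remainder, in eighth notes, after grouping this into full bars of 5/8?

3

One bar of 5/8 = 5 eighth notes.
Convert each value to eighth notes: whole tied to half (whole + half) = 12; quarter tied to half (quarter + half) = 6; half note = 4; a full sixteenth-note quintuplet (5 notes) (five quintuplet sixteenths span one quarter) = 2; quarter = 2; eighth note = 1; quarter = 2; a full quarter-note triplet (3 notes) (three triplet quarters span one half) = 4; half tied to whole (half + whole) = 12; quarter tied to eighth (quarter + eighth) = 3.
Sum: 12 + 6 + 4 + 2 + 2 + 1 + 2 + 4 + 12 + 3 = 48.
48 ÷ 5 = 9 complete bars with 3 eighth notes remaining.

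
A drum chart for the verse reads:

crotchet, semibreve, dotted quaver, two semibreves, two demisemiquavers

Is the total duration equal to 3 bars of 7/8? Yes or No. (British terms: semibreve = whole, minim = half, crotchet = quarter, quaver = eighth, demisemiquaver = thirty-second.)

One bar of 7/8 = 28 thirty-second notes, so 3 bars = 84.
Each duration in thirty-second notes: crotchet = 8; semibreve = 32; dotted quaver = 6; semibreve = 32; semibreve = 32; demisemiquaver = 1; demisemiquaver = 1.
Altogether 8 + 32 + 6 + 32 + 32 + 1 + 1 = 112.
112 exceeds 84, so the answer is No.

No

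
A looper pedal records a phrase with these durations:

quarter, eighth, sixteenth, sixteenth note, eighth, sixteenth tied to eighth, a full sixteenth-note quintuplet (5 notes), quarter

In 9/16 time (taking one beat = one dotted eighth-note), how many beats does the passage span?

7

One dotted eighth-note beat = 3 sixteenth notes.
Express everything in sixteenth notes: quarter = 4; eighth = 2; sixteenth = 1; sixteenth note = 1; eighth = 2; sixteenth tied to eighth (sixteenth + eighth) = 3; a full sixteenth-note quintuplet (5 notes) (five quintuplet sixteenths span one quarter) = 4; quarter = 4.
Altogether 4 + 2 + 1 + 1 + 2 + 3 + 4 + 4 = 21.
21 ÷ 3 = 7 beats.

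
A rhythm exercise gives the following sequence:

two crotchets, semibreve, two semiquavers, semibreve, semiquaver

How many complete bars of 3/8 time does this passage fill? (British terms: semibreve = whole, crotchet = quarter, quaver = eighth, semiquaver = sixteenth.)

One bar of 3/8 = 6 sixteenth notes.
Convert each value to sixteenth notes: crotchet = 4; crotchet = 4; semibreve = 16; semiquaver = 1; semiquaver = 1; semibreve = 16; semiquaver = 1.
Adding: 4 + 4 + 16 + 1 + 1 + 16 + 1 = 43.
43 ÷ 6 = 7 complete bars with 1 left over.

7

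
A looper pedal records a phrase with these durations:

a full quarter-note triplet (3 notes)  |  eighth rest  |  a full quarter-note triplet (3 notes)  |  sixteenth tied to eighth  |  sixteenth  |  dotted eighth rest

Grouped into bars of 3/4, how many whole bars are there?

2

One bar of 3/4 = 12 sixteenth notes.
Convert each value to sixteenth notes: a full quarter-note triplet (3 notes) (three triplet quarters span one half) = 8; eighth rest = 2; a full quarter-note triplet (3 notes) (three triplet quarters span one half) = 8; sixteenth tied to eighth (sixteenth + eighth) = 3; sixteenth = 1; dotted eighth rest = 3.
Altogether 8 + 2 + 8 + 3 + 1 + 3 = 25.
25 ÷ 12 = 2 complete bars with 1 left over.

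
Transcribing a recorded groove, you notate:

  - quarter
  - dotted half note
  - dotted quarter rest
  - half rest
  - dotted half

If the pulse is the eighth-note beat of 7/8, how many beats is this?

21

One eighth-note beat = 2 sixteenth notes.
In sixteenth notes: quarter = 4; dotted half note = 12; dotted quarter rest = 6; half rest = 8; dotted half = 12.
Adding: 4 + 12 + 6 + 8 + 12 = 42.
42 ÷ 2 = 21 beats.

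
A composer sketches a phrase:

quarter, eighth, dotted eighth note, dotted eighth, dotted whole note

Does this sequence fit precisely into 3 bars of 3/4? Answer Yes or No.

One bar of 3/4 = 12 sixteenth notes, so 3 bars = 36.
Convert each value to sixteenth notes: quarter = 4; eighth = 2; dotted eighth note = 3; dotted eighth = 3; dotted whole note = 24.
Altogether 4 + 2 + 3 + 3 + 24 = 36.
36 equals 36, so the answer is Yes.

Yes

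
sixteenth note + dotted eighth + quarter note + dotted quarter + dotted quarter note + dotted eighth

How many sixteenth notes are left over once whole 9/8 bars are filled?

5

One bar of 9/8 = 18 sixteenth notes.
In sixteenth notes: sixteenth note = 1; dotted eighth = 3; quarter note = 4; dotted quarter = 6; dotted quarter note = 6; dotted eighth = 3.
Adding: 1 + 3 + 4 + 6 + 6 + 3 = 23.
23 ÷ 18 = 1 complete bar with 5 sixteenth notes remaining.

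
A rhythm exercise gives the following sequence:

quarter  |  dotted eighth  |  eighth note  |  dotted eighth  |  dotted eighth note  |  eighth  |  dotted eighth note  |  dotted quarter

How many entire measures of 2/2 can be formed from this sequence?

One bar of 2/2 = 16 sixteenth notes.
In sixteenth notes: quarter = 4; dotted eighth = 3; eighth note = 2; dotted eighth = 3; dotted eighth note = 3; eighth = 2; dotted eighth note = 3; dotted quarter = 6.
Total: 4 + 3 + 2 + 3 + 3 + 2 + 3 + 6 = 26.
26 ÷ 16 = 1 complete bar with 10 left over.

1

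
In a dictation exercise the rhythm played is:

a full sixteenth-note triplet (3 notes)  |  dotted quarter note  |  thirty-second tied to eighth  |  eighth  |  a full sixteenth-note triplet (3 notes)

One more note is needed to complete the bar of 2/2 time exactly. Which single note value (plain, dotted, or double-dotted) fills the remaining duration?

The bar of 2/2 = 32 thirty-second notes.
Each duration in thirty-second notes: a full sixteenth-note triplet (3 notes) (three triplet sixteenths span one eighth) = 4; dotted quarter note = 12; thirty-second tied to eighth (thirty-second + eighth) = 5; eighth = 4; a full sixteenth-note triplet (3 notes) (three triplet sixteenths span one eighth) = 4.
Sum: 4 + 12 + 5 + 4 + 4 = 29.
Remaining: 32 − 29 = 3 thirty-second notes, which is a dotted sixteenth note.

dotted sixteenth note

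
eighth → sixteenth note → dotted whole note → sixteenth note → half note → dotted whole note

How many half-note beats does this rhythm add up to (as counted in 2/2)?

One half-note beat = 8 sixteenth notes.
In sixteenth notes: eighth = 2; sixteenth note = 1; dotted whole note = 24; sixteenth note = 1; half note = 8; dotted whole note = 24.
Total: 2 + 1 + 24 + 1 + 8 + 24 = 60.
60 ÷ 8 = 7.5 beats.

7.5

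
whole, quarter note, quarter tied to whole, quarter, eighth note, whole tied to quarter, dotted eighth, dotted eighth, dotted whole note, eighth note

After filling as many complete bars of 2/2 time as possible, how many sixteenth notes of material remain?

One bar of 2/2 = 16 sixteenth notes.
In sixteenth notes: whole = 16; quarter note = 4; quarter tied to whole (quarter + whole) = 20; quarter = 4; eighth note = 2; whole tied to quarter (whole + quarter) = 20; dotted eighth = 3; dotted eighth = 3; dotted whole note = 24; eighth note = 2.
Sum: 16 + 4 + 20 + 4 + 2 + 20 + 3 + 3 + 24 + 2 = 98.
98 ÷ 16 = 6 complete bars with 2 sixteenth notes remaining.

2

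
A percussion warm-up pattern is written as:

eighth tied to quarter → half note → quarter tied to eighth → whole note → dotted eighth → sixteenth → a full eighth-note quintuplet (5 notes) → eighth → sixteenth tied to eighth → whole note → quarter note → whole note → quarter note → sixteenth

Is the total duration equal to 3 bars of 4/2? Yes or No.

One bar of 4/2 = 32 sixteenth notes, so 3 bars = 96.
Express everything in sixteenth notes: eighth tied to quarter (eighth + quarter) = 6; half note = 8; quarter tied to eighth (quarter + eighth) = 6; whole note = 16; dotted eighth = 3; sixteenth = 1; a full eighth-note quintuplet (5 notes) (five quintuplet eighths span one half) = 8; eighth = 2; sixteenth tied to eighth (sixteenth + eighth) = 3; whole note = 16; quarter note = 4; whole note = 16; quarter note = 4; sixteenth = 1.
Altogether 6 + 8 + 6 + 16 + 3 + 1 + 8 + 2 + 3 + 16 + 4 + 16 + 4 + 1 = 94.
94 falls short of 96, so the answer is No.

No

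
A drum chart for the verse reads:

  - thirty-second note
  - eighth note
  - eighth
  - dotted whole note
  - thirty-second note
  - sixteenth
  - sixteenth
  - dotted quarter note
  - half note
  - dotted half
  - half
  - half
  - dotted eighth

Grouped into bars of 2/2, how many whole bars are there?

One bar of 2/2 = 32 thirty-second notes.
Working in thirty-second notes: thirty-second note = 1; eighth note = 4; eighth = 4; dotted whole note = 48; thirty-second note = 1; sixteenth = 2; sixteenth = 2; dotted quarter note = 12; half note = 16; dotted half = 24; half = 16; half = 16; dotted eighth = 6.
Adding: 1 + 4 + 4 + 48 + 1 + 2 + 2 + 12 + 16 + 24 + 16 + 16 + 6 = 152.
152 ÷ 32 = 4 complete bars with 24 left over.

4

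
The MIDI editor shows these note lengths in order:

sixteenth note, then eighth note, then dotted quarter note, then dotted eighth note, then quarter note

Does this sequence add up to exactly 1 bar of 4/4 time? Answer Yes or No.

One bar of 4/4 = 16 sixteenth notes.
Express everything in sixteenth notes: sixteenth note = 1; eighth note = 2; dotted quarter note = 6; dotted eighth note = 3; quarter note = 4.
Adding: 1 + 2 + 6 + 3 + 4 = 16.
16 equals 16, so the answer is Yes.

Yes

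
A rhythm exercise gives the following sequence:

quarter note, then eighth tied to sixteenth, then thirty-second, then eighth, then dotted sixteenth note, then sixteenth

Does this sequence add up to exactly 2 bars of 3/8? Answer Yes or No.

Yes

One bar of 3/8 = 12 thirty-second notes, so 2 bars = 24.
Express everything in thirty-second notes: quarter note = 8; eighth tied to sixteenth (eighth + sixteenth) = 6; thirty-second = 1; eighth = 4; dotted sixteenth note = 3; sixteenth = 2.
Altogether 8 + 6 + 1 + 4 + 3 + 2 = 24.
24 equals 24, so the answer is Yes.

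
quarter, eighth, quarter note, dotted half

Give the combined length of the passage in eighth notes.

Each duration in eighth notes: quarter = 2; eighth = 1; quarter note = 2; dotted half = 6.
Altogether 2 + 1 + 2 + 6 = 11 eighth notes.

11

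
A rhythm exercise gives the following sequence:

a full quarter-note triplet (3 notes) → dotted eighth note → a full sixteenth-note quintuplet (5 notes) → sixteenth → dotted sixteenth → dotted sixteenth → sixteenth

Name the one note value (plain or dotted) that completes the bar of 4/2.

The bar of 4/2 = 64 thirty-second notes.
In thirty-second notes: a full quarter-note triplet (3 notes) (three triplet quarters span one half) = 16; dotted eighth note = 6; a full sixteenth-note quintuplet (5 notes) (five quintuplet sixteenths span one quarter) = 8; sixteenth = 2; dotted sixteenth = 3; dotted sixteenth = 3; sixteenth = 2.
Adding: 16 + 6 + 8 + 2 + 3 + 3 + 2 = 40.
Remaining: 64 − 40 = 24 thirty-second notes, which is a dotted half note.

dotted half note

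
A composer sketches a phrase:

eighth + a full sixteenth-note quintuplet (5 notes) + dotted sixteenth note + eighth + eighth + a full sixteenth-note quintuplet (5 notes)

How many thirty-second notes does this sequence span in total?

31

Each duration in thirty-second notes: eighth = 4; a full sixteenth-note quintuplet (5 notes) (five quintuplet sixteenths span one quarter) = 8; dotted sixteenth note = 3; eighth = 4; eighth = 4; a full sixteenth-note quintuplet (5 notes) (five quintuplet sixteenths span one quarter) = 8.
Altogether 4 + 8 + 3 + 4 + 4 + 8 = 31 thirty-second notes.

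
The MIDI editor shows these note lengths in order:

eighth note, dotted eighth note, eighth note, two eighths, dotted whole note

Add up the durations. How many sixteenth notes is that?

Express everything in sixteenth notes: eighth note = 2; dotted eighth note = 3; eighth note = 2; eighth = 2; eighth = 2; dotted whole note = 24.
Total: 2 + 3 + 2 + 2 + 2 + 24 = 35 sixteenth notes.

35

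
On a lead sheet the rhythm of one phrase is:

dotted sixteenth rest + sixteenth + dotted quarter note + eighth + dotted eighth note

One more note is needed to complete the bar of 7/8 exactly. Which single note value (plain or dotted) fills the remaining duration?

The bar of 7/8 = 28 thirty-second notes.
In thirty-second notes: dotted sixteenth rest = 3; sixteenth = 2; dotted quarter note = 12; eighth = 4; dotted eighth note = 6.
Adding: 3 + 2 + 12 + 4 + 6 = 27.
Remaining: 28 − 27 = 1 thirty-second note, which is a thirty-second note.

thirty-second note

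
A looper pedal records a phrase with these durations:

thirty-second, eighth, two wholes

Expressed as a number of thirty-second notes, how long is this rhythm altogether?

69

Express everything in thirty-second notes: thirty-second = 1; eighth = 4; whole = 32; whole = 32.
Sum: 1 + 4 + 32 + 32 = 69 thirty-second notes.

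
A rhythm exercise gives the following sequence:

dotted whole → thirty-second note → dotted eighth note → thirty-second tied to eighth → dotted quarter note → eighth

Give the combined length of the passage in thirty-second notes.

76

Convert each value to thirty-second notes: dotted whole = 48; thirty-second note = 1; dotted eighth note = 6; thirty-second tied to eighth (thirty-second + eighth) = 5; dotted quarter note = 12; eighth = 4.
Total: 48 + 1 + 6 + 5 + 12 + 4 = 76 thirty-second notes.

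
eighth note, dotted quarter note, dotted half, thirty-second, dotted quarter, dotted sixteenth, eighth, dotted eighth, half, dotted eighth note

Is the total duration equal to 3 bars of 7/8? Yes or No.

One bar of 7/8 = 28 thirty-second notes, so 3 bars = 84.
Each duration in thirty-second notes: eighth note = 4; dotted quarter note = 12; dotted half = 24; thirty-second = 1; dotted quarter = 12; dotted sixteenth = 3; eighth = 4; dotted eighth = 6; half = 16; dotted eighth note = 6.
Total: 4 + 12 + 24 + 1 + 12 + 3 + 4 + 6 + 16 + 6 = 88.
88 exceeds 84, so the answer is No.

No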